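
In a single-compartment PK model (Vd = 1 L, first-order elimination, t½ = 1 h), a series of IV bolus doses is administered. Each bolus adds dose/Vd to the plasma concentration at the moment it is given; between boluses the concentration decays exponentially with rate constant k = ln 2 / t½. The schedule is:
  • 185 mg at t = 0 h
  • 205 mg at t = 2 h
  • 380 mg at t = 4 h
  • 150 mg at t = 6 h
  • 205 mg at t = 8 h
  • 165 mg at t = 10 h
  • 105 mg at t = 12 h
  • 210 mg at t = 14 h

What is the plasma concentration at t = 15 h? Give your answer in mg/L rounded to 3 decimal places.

125.392 mg/L

k = ln 2 / 1 = 0.69315 per h
Dose 1 (185 mg at t=0 h): 185·exp(−0.69315·15) = 0.006 mg/L
Dose 2 (205 mg at t=2 h): 205·exp(−0.69315·13) = 0.025 mg/L
Dose 3 (380 mg at t=4 h): 380·exp(−0.69315·11) = 0.186 mg/L
Dose 4 (150 mg at t=6 h): 150·exp(−0.69315·9) = 0.293 mg/L
Dose 5 (205 mg at t=8 h): 205·exp(−0.69315·7) = 1.602 mg/L
Dose 6 (165 mg at t=10 h): 165·exp(−0.69315·5) = 5.156 mg/L
Dose 7 (105 mg at t=12 h): 105·exp(−0.69315·3) = 13.125 mg/L
Dose 8 (210 mg at t=14 h): 210·exp(−0.69315·1) = 105.000 mg/L
C(15) = 0.006 + 0.025 + 0.186 + 0.293 + 1.602 + 5.156 + 13.125 + 105.000 = 125.392 mg/L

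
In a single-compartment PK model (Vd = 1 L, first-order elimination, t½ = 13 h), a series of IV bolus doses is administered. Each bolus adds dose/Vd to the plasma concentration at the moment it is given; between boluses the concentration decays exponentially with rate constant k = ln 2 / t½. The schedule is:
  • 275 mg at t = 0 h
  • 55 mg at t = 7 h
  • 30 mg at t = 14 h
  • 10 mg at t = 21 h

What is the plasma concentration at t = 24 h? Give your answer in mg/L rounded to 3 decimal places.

k = ln 2 / 13 = 0.05332 per h
Dose 1 (275 mg at t=0 h): 275·exp(−0.05332·24) = 76.487 mg/L
Dose 2 (55 mg at t=7 h): 55·exp(−0.05332·17) = 22.218 mg/L
Dose 3 (30 mg at t=14 h): 30·exp(−0.05332·10) = 17.602 mg/L
Dose 4 (10 mg at t=21 h): 10·exp(−0.05332·3) = 8.522 mg/L
C(24) = 76.487 + 22.218 + 17.602 + 8.522 = 124.828 mg/L

124.828 mg/L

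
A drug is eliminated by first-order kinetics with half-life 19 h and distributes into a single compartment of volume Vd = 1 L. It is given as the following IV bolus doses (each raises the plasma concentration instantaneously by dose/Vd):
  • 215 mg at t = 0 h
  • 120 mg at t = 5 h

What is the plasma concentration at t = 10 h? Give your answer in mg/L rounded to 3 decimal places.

k = ln 2 / 19 = 0.03648 per h
Dose 1 (215 mg at t=0 h): 215·exp(−0.03648·10) = 149.280 mg/L
Dose 2 (120 mg at t=5 h): 120·exp(−0.03648·5) = 99.991 mg/L
C(10) = 149.280 + 99.991 = 249.271 mg/L

249.271 mg/L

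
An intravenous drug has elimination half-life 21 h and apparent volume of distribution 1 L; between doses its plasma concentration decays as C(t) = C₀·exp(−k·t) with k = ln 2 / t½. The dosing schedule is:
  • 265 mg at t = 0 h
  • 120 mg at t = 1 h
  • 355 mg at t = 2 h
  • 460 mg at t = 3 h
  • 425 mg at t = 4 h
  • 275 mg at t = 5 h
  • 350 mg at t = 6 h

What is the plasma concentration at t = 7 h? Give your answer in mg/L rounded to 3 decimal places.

k = ln 2 / 21 = 0.03301 per h
Dose 1 (265 mg at t=0 h): 265·exp(−0.03301·7) = 210.331 mg/L
Dose 2 (120 mg at t=1 h): 120·exp(−0.03301·6) = 98.440 mg/L
Dose 3 (355 mg at t=2 h): 355·exp(−0.03301·5) = 300.992 mg/L
Dose 4 (460 mg at t=3 h): 460·exp(−0.03301·4) = 403.106 mg/L
Dose 5 (425 mg at t=4 h): 425·exp(−0.03301·3) = 384.933 mg/L
Dose 6 (275 mg at t=5 h): 275·exp(−0.03301·2) = 257.432 mg/L
Dose 7 (350 mg at t=6 h): 350·exp(−0.03301·1) = 338.636 mg/L
C(7) = 210.331 + 98.440 + 300.992 + 403.106 + 384.933 + 257.432 + 338.636 = 1993.869 mg/L

1993.869 mg/L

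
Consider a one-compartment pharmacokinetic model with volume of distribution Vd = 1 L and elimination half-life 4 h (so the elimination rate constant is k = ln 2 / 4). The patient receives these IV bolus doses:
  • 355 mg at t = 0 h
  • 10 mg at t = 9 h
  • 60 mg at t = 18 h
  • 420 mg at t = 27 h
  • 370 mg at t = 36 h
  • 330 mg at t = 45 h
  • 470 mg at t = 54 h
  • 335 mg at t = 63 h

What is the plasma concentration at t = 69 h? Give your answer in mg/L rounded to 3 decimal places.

160.046 mg/L

k = ln 2 / 4 = 0.17329 per h
Dose 1 (355 mg at t=0 h): 355·exp(−0.17329·69) = 0.002 mg/L
Dose 2 (10 mg at t=9 h): 10·exp(−0.17329·60) = 0.000 mg/L
Dose 3 (60 mg at t=18 h): 60·exp(−0.17329·51) = 0.009 mg/L
Dose 4 (420 mg at t=27 h): 420·exp(−0.17329·42) = 0.290 mg/L
Dose 5 (370 mg at t=36 h): 370·exp(−0.17329·33) = 1.215 mg/L
Dose 6 (330 mg at t=45 h): 330·exp(−0.17329·24) = 5.156 mg/L
Dose 7 (470 mg at t=54 h): 470·exp(−0.17329·15) = 34.933 mg/L
Dose 8 (335 mg at t=63 h): 335·exp(−0.17329·6) = 118.440 mg/L
C(69) = 0.002 + 0.000 + 0.009 + 0.290 + 1.215 + 5.156 + 34.933 + 118.440 = 160.046 mg/L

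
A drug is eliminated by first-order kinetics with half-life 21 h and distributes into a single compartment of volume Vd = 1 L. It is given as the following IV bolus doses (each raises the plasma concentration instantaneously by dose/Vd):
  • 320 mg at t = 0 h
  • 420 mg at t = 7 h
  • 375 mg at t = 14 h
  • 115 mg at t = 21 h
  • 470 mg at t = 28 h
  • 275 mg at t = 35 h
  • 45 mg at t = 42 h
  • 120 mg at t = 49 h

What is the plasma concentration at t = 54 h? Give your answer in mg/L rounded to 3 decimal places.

759.862 mg/L

k = ln 2 / 21 = 0.03301 per h
Dose 1 (320 mg at t=0 h): 320·exp(−0.03301·54) = 53.836 mg/L
Dose 2 (420 mg at t=7 h): 420·exp(−0.03301·47) = 89.026 mg/L
Dose 3 (375 mg at t=14 h): 375·exp(−0.03301·40) = 100.148 mg/L
Dose 4 (115 mg at t=21 h): 115·exp(−0.03301·33) = 38.695 mg/L
Dose 5 (470 mg at t=28 h): 470·exp(−0.03301·26) = 199.248 mg/L
Dose 6 (275 mg at t=35 h): 275·exp(−0.03301·19) = 146.883 mg/L
Dose 7 (45 mg at t=42 h): 45·exp(−0.03301·12) = 30.283 mg/L
Dose 8 (120 mg at t=49 h): 120·exp(−0.03301·5) = 101.744 mg/L
C(54) = 53.836 + 89.026 + 100.148 + 38.695 + 199.248 + 146.883 + 30.283 + 101.744 = 759.862 mg/L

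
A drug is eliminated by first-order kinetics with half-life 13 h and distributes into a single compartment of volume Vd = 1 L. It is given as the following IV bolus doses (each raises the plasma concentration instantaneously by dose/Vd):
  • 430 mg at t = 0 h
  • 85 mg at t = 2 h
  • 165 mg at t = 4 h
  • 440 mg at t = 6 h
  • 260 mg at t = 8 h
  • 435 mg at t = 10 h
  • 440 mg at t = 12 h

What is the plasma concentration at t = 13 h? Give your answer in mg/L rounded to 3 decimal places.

1654.345 mg/L

k = ln 2 / 13 = 0.05332 per h
Dose 1 (430 mg at t=0 h): 430·exp(−0.05332·13) = 215.000 mg/L
Dose 2 (85 mg at t=2 h): 85·exp(−0.05332·11) = 47.283 mg/L
Dose 3 (165 mg at t=4 h): 165·exp(−0.05332·9) = 102.112 mg/L
Dose 4 (440 mg at t=6 h): 440·exp(−0.05332·7) = 302.942 mg/L
Dose 5 (260 mg at t=8 h): 260·exp(−0.05332·5) = 199.156 mg/L
Dose 6 (435 mg at t=10 h): 435·exp(−0.05332·3) = 370.698 mg/L
Dose 7 (440 mg at t=12 h): 440·exp(−0.05332·1) = 417.154 mg/L
C(13) = 215.000 + 47.283 + 102.112 + 302.942 + 199.156 + 370.698 + 417.154 = 1654.345 mg/L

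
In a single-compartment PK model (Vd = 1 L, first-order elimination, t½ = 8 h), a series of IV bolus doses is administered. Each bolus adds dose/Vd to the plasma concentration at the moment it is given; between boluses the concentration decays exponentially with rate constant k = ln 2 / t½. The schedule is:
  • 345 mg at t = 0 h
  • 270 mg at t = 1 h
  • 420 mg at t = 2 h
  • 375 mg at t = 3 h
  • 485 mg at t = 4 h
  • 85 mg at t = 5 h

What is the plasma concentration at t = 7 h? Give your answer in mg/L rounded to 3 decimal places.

k = ln 2 / 8 = 0.08664 per h
Dose 1 (345 mg at t=0 h): 345·exp(−0.08664·7) = 188.113 mg/L
Dose 2 (270 mg at t=1 h): 270·exp(−0.08664·6) = 160.543 mg/L
Dose 3 (420 mg at t=2 h): 420·exp(−0.08664·5) = 272.336 mg/L
Dose 4 (375 mg at t=3 h): 375·exp(−0.08664·4) = 265.165 mg/L
Dose 5 (485 mg at t=4 h): 485·exp(−0.08664·3) = 373.986 mg/L
Dose 6 (85 mg at t=5 h): 85·exp(−0.08664·2) = 71.476 mg/L
C(7) = 188.113 + 160.543 + 272.336 + 265.165 + 373.986 + 71.476 = 1331.619 mg/L

1331.619 mg/L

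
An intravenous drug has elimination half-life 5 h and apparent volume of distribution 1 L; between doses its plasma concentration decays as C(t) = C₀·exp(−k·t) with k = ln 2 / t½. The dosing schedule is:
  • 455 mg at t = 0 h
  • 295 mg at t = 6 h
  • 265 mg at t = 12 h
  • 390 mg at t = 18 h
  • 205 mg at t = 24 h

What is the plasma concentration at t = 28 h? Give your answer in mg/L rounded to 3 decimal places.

267.432 mg/L

k = ln 2 / 5 = 0.13863 per h
Dose 1 (455 mg at t=0 h): 455·exp(−0.13863·28) = 9.381 mg/L
Dose 2 (295 mg at t=6 h): 295·exp(−0.13863·22) = 13.973 mg/L
Dose 3 (265 mg at t=12 h): 265·exp(−0.13863·16) = 28.837 mg/L
Dose 4 (390 mg at t=18 h): 390·exp(−0.13863·10) = 97.500 mg/L
Dose 5 (205 mg at t=24 h): 205·exp(−0.13863·4) = 117.742 mg/L
C(28) = 9.381 + 13.973 + 28.837 + 97.500 + 117.742 = 267.432 mg/L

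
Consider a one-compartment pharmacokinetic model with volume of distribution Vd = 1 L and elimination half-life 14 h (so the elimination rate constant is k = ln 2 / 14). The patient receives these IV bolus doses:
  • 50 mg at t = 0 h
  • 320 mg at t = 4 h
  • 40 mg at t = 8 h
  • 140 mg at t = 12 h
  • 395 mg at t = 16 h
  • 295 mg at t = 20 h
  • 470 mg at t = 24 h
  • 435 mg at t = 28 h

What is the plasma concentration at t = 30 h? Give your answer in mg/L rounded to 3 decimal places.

k = ln 2 / 14 = 0.04951 per h
Dose 1 (50 mg at t=0 h): 50·exp(−0.04951·30) = 11.322 mg/L
Dose 2 (320 mg at t=4 h): 320·exp(−0.04951·26) = 88.327 mg/L
Dose 3 (40 mg at t=8 h): 40·exp(−0.04951·22) = 13.459 mg/L
Dose 4 (140 mg at t=12 h): 140·exp(−0.04951·18) = 57.423 mg/L
Dose 5 (395 mg at t=16 h): 395·exp(−0.04951·14) = 197.500 mg/L
Dose 6 (295 mg at t=20 h): 295·exp(−0.04951·10) = 179.805 mg/L
Dose 7 (470 mg at t=24 h): 470·exp(−0.04951·6) = 349.209 mg/L
Dose 8 (435 mg at t=28 h): 435·exp(−0.04951·2) = 393.990 mg/L
C(30) = 11.322 + 88.327 + 13.459 + 57.423 + 197.500 + 179.805 + 349.209 + 393.990 = 1291.034 mg/L

1291.034 mg/L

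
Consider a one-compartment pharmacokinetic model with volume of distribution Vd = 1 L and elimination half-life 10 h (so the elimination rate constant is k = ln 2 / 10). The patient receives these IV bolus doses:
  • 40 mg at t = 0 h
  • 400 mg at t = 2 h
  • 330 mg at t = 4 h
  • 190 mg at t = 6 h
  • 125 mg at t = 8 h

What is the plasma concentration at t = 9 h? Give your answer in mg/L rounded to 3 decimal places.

771.967 mg/L

k = ln 2 / 10 = 0.06931 per h
Dose 1 (40 mg at t=0 h): 40·exp(−0.06931·9) = 21.435 mg/L
Dose 2 (400 mg at t=2 h): 400·exp(−0.06931·7) = 246.229 mg/L
Dose 3 (330 mg at t=4 h): 330·exp(−0.06931·5) = 233.345 mg/L
Dose 4 (190 mg at t=6 h): 190·exp(−0.06931·3) = 154.328 mg/L
Dose 5 (125 mg at t=8 h): 125·exp(−0.06931·1) = 116.629 mg/L
C(9) = 21.435 + 246.229 + 233.345 + 154.328 + 116.629 = 771.967 mg/L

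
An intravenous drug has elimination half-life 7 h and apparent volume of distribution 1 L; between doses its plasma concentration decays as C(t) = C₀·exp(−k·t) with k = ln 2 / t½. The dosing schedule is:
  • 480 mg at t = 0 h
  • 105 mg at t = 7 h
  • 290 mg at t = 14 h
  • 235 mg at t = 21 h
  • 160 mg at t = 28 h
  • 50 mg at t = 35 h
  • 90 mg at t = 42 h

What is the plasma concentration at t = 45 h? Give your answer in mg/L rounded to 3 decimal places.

158.467 mg/L

k = ln 2 / 7 = 0.09902 per h
Dose 1 (480 mg at t=0 h): 480·exp(−0.09902·45) = 5.572 mg/L
Dose 2 (105 mg at t=7 h): 105·exp(−0.09902·38) = 2.438 mg/L
Dose 3 (290 mg at t=14 h): 290·exp(−0.09902·31) = 13.467 mg/L
Dose 4 (235 mg at t=21 h): 235·exp(−0.09902·24) = 21.826 mg/L
Dose 5 (160 mg at t=28 h): 160·exp(−0.09902·17) = 29.720 mg/L
Dose 6 (50 mg at t=35 h): 50·exp(−0.09902·10) = 18.575 mg/L
Dose 7 (90 mg at t=42 h): 90·exp(−0.09902·3) = 66.870 mg/L
C(45) = 5.572 + 2.438 + 13.467 + 21.826 + 29.720 + 18.575 + 66.870 = 158.467 mg/L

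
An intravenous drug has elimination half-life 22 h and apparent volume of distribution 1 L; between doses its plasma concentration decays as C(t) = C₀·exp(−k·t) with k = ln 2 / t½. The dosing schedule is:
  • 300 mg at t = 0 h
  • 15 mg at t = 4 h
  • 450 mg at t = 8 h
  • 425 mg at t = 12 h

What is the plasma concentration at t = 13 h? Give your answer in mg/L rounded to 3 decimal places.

k = ln 2 / 22 = 0.03151 per h
Dose 1 (300 mg at t=0 h): 300·exp(−0.03151·13) = 199.177 mg/L
Dose 2 (15 mg at t=4 h): 15·exp(−0.03151·9) = 11.296 mg/L
Dose 3 (450 mg at t=8 h): 450·exp(−0.03151·5) = 384.412 mg/L
Dose 4 (425 mg at t=12 h): 425·exp(−0.03151·1) = 411.818 mg/L
C(13) = 199.177 + 11.296 + 384.412 + 411.818 = 1006.704 mg/L

1006.704 mg/L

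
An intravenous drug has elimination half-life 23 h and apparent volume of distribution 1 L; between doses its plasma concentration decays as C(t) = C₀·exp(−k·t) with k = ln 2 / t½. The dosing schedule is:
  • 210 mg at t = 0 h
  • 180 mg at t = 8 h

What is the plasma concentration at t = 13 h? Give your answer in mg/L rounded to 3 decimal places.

k = ln 2 / 23 = 0.03014 per h
Dose 1 (210 mg at t=0 h): 210·exp(−0.03014·13) = 141.929 mg/L
Dose 2 (180 mg at t=8 h): 180·exp(−0.03014·5) = 154.821 mg/L
C(13) = 141.929 + 154.821 = 296.751 mg/L

296.751 mg/L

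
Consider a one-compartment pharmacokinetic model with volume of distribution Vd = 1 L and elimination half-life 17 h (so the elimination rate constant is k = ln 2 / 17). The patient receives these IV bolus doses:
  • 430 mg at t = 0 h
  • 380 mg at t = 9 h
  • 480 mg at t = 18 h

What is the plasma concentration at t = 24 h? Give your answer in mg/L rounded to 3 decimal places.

743.593 mg/L

k = ln 2 / 17 = 0.04077 per h
Dose 1 (430 mg at t=0 h): 430·exp(−0.04077·24) = 161.616 mg/L
Dose 2 (380 mg at t=9 h): 380·exp(−0.04077·15) = 206.143 mg/L
Dose 3 (480 mg at t=18 h): 480·exp(−0.04077·6) = 375.833 mg/L
C(24) = 161.616 + 206.143 + 375.833 = 743.593 mg/L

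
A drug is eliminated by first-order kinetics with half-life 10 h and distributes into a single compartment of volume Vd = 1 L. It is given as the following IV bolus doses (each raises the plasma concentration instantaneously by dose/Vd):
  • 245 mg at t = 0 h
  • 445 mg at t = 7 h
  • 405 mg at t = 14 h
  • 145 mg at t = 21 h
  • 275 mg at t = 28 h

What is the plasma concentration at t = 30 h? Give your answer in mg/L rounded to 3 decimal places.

571.693 mg/L

k = ln 2 / 10 = 0.06931 per h
Dose 1 (245 mg at t=0 h): 245·exp(−0.06931·30) = 30.625 mg/L
Dose 2 (445 mg at t=7 h): 445·exp(−0.06931·23) = 90.363 mg/L
Dose 3 (405 mg at t=14 h): 405·exp(−0.06931·16) = 133.600 mg/L
Dose 4 (145 mg at t=21 h): 145·exp(−0.06931·9) = 77.704 mg/L
Dose 5 (275 mg at t=28 h): 275·exp(−0.06931·2) = 239.401 mg/L
C(30) = 30.625 + 90.363 + 133.600 + 77.704 + 239.401 = 571.693 mg/L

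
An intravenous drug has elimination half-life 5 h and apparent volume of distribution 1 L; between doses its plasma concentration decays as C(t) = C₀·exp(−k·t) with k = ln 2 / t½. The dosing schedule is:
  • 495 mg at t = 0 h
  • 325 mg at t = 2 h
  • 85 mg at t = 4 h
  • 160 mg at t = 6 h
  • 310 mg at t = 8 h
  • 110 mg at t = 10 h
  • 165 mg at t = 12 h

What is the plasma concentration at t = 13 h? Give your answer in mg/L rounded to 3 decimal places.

608.629 mg/L

k = ln 2 / 5 = 0.13863 per h
Dose 1 (495 mg at t=0 h): 495·exp(−0.13863·13) = 81.645 mg/L
Dose 2 (325 mg at t=2 h): 325·exp(−0.13863·11) = 70.732 mg/L
Dose 3 (85 mg at t=4 h): 85·exp(−0.13863·9) = 24.410 mg/L
Dose 4 (160 mg at t=6 h): 160·exp(−0.13863·7) = 60.629 mg/L
Dose 5 (310 mg at t=8 h): 310·exp(−0.13863·5) = 155.000 mg/L
Dose 6 (110 mg at t=10 h): 110·exp(−0.13863·3) = 72.573 mg/L
Dose 7 (165 mg at t=12 h): 165·exp(−0.13863·1) = 143.641 mg/L
C(13) = 81.645 + 70.732 + 24.410 + 60.629 + 155.000 + 72.573 + 143.641 = 608.629 mg/L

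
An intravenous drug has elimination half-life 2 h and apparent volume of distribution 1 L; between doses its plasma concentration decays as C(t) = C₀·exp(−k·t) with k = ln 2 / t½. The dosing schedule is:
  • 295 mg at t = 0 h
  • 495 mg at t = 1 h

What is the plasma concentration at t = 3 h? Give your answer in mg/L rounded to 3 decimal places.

k = ln 2 / 2 = 0.34657 per h
Dose 1 (295 mg at t=0 h): 295·exp(−0.34657·3) = 104.298 mg/L
Dose 2 (495 mg at t=1 h): 495·exp(−0.34657·2) = 247.500 mg/L
C(3) = 104.298 + 247.500 = 351.798 mg/L

351.798 mg/L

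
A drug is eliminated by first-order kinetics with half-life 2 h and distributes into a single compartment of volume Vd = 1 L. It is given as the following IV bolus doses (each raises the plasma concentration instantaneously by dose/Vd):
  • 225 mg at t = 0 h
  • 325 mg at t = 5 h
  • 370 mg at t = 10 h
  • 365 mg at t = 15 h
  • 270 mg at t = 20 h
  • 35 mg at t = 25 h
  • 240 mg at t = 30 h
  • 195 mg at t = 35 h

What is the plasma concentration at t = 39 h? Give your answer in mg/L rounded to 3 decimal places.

k = ln 2 / 2 = 0.34657 per h
Dose 1 (225 mg at t=0 h): 225·exp(−0.34657·39) = 0.000 mg/L
Dose 2 (325 mg at t=5 h): 325·exp(−0.34657·34) = 0.002 mg/L
Dose 3 (370 mg at t=10 h): 370·exp(−0.34657·29) = 0.016 mg/L
Dose 4 (365 mg at t=15 h): 365·exp(−0.34657·24) = 0.089 mg/L
Dose 5 (270 mg at t=20 h): 270·exp(−0.34657·19) = 0.373 mg/L
Dose 6 (35 mg at t=25 h): 35·exp(−0.34657·14) = 0.273 mg/L
Dose 7 (240 mg at t=30 h): 240·exp(−0.34657·9) = 10.607 mg/L
Dose 8 (195 mg at t=35 h): 195·exp(−0.34657·4) = 48.750 mg/L
C(39) = 0.000 + 0.002 + 0.016 + 0.089 + 0.373 + 0.273 + 10.607 + 48.750 = 60.111 mg/L

60.111 mg/L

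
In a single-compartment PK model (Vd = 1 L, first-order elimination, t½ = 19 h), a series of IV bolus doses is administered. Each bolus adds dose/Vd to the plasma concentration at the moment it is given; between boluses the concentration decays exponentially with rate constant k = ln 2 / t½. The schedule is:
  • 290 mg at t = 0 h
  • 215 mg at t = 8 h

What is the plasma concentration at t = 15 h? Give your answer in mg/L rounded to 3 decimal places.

k = ln 2 / 19 = 0.03648 per h
Dose 1 (290 mg at t=0 h): 290·exp(−0.03648·15) = 167.781 mg/L
Dose 2 (215 mg at t=8 h): 215·exp(−0.03648·7) = 166.545 mg/L
C(15) = 167.781 + 166.545 = 334.326 mg/L

334.326 mg/L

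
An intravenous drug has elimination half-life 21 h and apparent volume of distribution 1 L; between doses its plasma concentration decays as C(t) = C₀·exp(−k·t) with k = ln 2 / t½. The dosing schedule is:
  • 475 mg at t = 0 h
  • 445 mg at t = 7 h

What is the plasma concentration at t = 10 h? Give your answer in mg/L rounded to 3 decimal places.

744.512 mg/L

k = ln 2 / 21 = 0.03301 per h
Dose 1 (475 mg at t=0 h): 475·exp(−0.03301·10) = 341.465 mg/L
Dose 2 (445 mg at t=7 h): 445·exp(−0.03301·3) = 403.047 mg/L
C(10) = 341.465 + 403.047 = 744.512 mg/L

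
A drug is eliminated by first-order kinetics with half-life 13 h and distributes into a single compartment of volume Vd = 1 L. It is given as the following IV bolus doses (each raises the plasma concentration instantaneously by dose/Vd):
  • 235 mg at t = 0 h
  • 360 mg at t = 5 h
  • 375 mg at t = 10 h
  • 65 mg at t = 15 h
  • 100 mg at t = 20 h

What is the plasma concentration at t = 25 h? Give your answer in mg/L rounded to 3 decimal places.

k = ln 2 / 13 = 0.05332 per h
Dose 1 (235 mg at t=0 h): 235·exp(−0.05332·25) = 61.968 mg/L
Dose 2 (360 mg at t=5 h): 360·exp(−0.05332·20) = 123.931 mg/L
Dose 3 (375 mg at t=10 h): 375·exp(−0.05332·15) = 168.535 mg/L
Dose 4 (65 mg at t=15 h): 65·exp(−0.05332·10) = 38.137 mg/L
Dose 5 (100 mg at t=20 h): 100·exp(−0.05332·5) = 76.598 mg/L
C(25) = 61.968 + 123.931 + 168.535 + 38.137 + 76.598 = 469.169 mg/L

469.169 mg/L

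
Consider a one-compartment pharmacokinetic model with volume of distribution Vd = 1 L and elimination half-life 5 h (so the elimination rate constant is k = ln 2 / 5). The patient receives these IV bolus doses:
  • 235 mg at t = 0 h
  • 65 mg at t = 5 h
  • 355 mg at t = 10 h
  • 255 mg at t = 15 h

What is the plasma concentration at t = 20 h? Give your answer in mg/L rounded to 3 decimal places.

239.062 mg/L

k = ln 2 / 5 = 0.13863 per h
Dose 1 (235 mg at t=0 h): 235·exp(−0.13863·20) = 14.688 mg/L
Dose 2 (65 mg at t=5 h): 65·exp(−0.13863·15) = 8.125 mg/L
Dose 3 (355 mg at t=10 h): 355·exp(−0.13863·10) = 88.750 mg/L
Dose 4 (255 mg at t=15 h): 255·exp(−0.13863·5) = 127.500 mg/L
C(20) = 14.688 + 8.125 + 88.750 + 127.500 = 239.062 mg/L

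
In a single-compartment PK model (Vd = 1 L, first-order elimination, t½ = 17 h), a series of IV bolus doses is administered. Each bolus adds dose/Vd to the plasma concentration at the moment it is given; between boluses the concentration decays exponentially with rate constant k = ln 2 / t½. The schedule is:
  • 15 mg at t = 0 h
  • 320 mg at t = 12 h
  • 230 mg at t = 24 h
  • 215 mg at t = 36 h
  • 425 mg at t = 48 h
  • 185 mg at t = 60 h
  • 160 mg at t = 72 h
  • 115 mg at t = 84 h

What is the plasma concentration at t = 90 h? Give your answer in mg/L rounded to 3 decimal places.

351.030 mg/L

k = ln 2 / 17 = 0.04077 per h
Dose 1 (15 mg at t=0 h): 15·exp(−0.04077·90) = 0.382 mg/L
Dose 2 (320 mg at t=12 h): 320·exp(−0.04077·78) = 13.303 mg/L
Dose 3 (230 mg at t=24 h): 230·exp(−0.04077·66) = 15.596 mg/L
Dose 4 (215 mg at t=36 h): 215·exp(−0.04077·54) = 23.781 mg/L
Dose 5 (425 mg at t=48 h): 425·exp(−0.04077·42) = 76.677 mg/L
Dose 6 (185 mg at t=60 h): 185·exp(−0.04077·30) = 54.443 mg/L
Dose 7 (160 mg at t=72 h): 160·exp(−0.04077·18) = 76.804 mg/L
Dose 8 (115 mg at t=84 h): 115·exp(−0.04077·6) = 90.043 mg/L
C(90) = 0.382 + 13.303 + 15.596 + 23.781 + 76.677 + 54.443 + 76.804 + 90.043 = 351.030 mg/L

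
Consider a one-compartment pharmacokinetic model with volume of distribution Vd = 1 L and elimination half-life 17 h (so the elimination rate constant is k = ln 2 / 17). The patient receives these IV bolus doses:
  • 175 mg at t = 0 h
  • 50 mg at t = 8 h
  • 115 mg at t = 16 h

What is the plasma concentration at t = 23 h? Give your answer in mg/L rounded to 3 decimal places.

182.081 mg/L

k = ln 2 / 17 = 0.04077 per h
Dose 1 (175 mg at t=0 h): 175·exp(−0.04077·23) = 68.511 mg/L
Dose 2 (50 mg at t=8 h): 50·exp(−0.04077·15) = 27.124 mg/L
Dose 3 (115 mg at t=16 h): 115·exp(−0.04077·7) = 86.446 mg/L
C(23) = 68.511 + 27.124 + 86.446 = 182.081 mg/L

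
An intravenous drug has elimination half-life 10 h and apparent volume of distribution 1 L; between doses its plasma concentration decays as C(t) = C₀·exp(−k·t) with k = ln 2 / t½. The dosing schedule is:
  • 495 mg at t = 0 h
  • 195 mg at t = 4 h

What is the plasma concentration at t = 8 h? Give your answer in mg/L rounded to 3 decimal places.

k = ln 2 / 10 = 0.06931 per h
Dose 1 (495 mg at t=0 h): 495·exp(−0.06931·8) = 284.303 mg/L
Dose 2 (195 mg at t=4 h): 195·exp(−0.06931·4) = 147.782 mg/L
C(8) = 284.303 + 147.782 = 432.085 mg/L

432.085 mg/L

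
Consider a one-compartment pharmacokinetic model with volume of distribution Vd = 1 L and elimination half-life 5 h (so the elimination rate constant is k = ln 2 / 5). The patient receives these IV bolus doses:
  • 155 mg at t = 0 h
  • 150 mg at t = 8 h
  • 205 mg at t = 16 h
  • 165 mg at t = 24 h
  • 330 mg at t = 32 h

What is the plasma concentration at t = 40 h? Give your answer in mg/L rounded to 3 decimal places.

136.555 mg/L

k = ln 2 / 5 = 0.13863 per h
Dose 1 (155 mg at t=0 h): 155·exp(−0.13863·40) = 0.605 mg/L
Dose 2 (150 mg at t=8 h): 150·exp(−0.13863·32) = 1.776 mg/L
Dose 3 (205 mg at t=16 h): 205·exp(−0.13863·24) = 7.359 mg/L
Dose 4 (165 mg at t=24 h): 165·exp(−0.13863·16) = 17.955 mg/L
Dose 5 (330 mg at t=32 h): 330·exp(−0.13863·8) = 108.859 mg/L
C(40) = 0.605 + 1.776 + 7.359 + 17.955 + 108.859 = 136.555 mg/L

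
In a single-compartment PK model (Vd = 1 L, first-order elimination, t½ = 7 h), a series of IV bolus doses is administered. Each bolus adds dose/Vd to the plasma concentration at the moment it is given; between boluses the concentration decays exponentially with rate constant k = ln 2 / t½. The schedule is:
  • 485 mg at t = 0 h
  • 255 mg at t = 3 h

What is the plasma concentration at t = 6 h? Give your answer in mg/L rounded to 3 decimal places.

457.206 mg/L

k = ln 2 / 7 = 0.09902 per h
Dose 1 (485 mg at t=0 h): 485·exp(−0.09902·6) = 267.742 mg/L
Dose 2 (255 mg at t=3 h): 255·exp(−0.09902·3) = 189.464 mg/L
C(6) = 267.742 + 189.464 = 457.206 mg/L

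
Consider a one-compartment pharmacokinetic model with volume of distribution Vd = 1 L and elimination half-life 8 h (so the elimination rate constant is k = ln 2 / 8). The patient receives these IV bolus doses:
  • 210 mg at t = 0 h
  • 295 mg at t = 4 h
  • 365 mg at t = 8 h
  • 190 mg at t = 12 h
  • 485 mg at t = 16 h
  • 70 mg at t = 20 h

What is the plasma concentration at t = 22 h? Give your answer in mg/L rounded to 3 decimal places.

628.879 mg/L

k = ln 2 / 8 = 0.08664 per h
Dose 1 (210 mg at t=0 h): 210·exp(−0.08664·22) = 31.217 mg/L
Dose 2 (295 mg at t=4 h): 295·exp(−0.08664·18) = 62.016 mg/L
Dose 3 (365 mg at t=8 h): 365·exp(−0.08664·14) = 108.515 mg/L
Dose 4 (190 mg at t=12 h): 190·exp(−0.08664·10) = 79.885 mg/L
Dose 5 (485 mg at t=16 h): 485·exp(−0.08664·6) = 288.383 mg/L
Dose 6 (70 mg at t=20 h): 70·exp(−0.08664·2) = 58.863 mg/L
C(22) = 31.217 + 62.016 + 108.515 + 79.885 + 288.383 + 58.863 = 628.879 mg/L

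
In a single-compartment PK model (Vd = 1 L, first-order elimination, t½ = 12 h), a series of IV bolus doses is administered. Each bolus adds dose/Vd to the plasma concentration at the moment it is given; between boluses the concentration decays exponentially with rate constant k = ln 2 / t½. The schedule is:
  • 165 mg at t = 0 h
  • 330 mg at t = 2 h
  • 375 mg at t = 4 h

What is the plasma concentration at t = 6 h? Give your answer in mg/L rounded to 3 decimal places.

k = ln 2 / 12 = 0.05776 per h
Dose 1 (165 mg at t=0 h): 165·exp(−0.05776·6) = 116.673 mg/L
Dose 2 (330 mg at t=2 h): 330·exp(−0.05776·4) = 261.921 mg/L
Dose 3 (375 mg at t=4 h): 375·exp(−0.05776·2) = 334.087 mg/L
C(6) = 116.673 + 261.921 + 334.087 = 712.681 mg/L

712.681 mg/L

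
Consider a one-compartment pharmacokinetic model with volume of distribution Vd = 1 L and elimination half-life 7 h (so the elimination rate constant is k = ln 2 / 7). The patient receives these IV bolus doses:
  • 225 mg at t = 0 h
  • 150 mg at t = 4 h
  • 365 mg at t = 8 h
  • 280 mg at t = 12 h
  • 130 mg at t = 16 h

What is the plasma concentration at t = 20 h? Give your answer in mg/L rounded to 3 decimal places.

387.335 mg/L

k = ln 2 / 7 = 0.09902 per h
Dose 1 (225 mg at t=0 h): 225·exp(−0.09902·20) = 31.053 mg/L
Dose 2 (150 mg at t=4 h): 150·exp(−0.09902·16) = 30.763 mg/L
Dose 3 (365 mg at t=8 h): 365·exp(−0.09902·12) = 111.235 mg/L
Dose 4 (280 mg at t=12 h): 280·exp(−0.09902·8) = 126.801 mg/L
Dose 5 (130 mg at t=16 h): 130·exp(−0.09902·4) = 87.484 mg/L
C(20) = 31.053 + 30.763 + 111.235 + 126.801 + 87.484 = 387.335 mg/L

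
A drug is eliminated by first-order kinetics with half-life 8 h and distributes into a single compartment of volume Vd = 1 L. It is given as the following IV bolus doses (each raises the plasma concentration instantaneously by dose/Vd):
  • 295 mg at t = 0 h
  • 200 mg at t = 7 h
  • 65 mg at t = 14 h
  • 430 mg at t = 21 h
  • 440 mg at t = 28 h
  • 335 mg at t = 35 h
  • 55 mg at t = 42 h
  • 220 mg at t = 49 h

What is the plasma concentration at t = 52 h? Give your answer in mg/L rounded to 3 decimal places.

k = ln 2 / 8 = 0.08664 per h
Dose 1 (295 mg at t=0 h): 295·exp(−0.08664·52) = 3.259 mg/L
Dose 2 (200 mg at t=7 h): 200·exp(−0.08664·45) = 4.053 mg/L
Dose 3 (65 mg at t=14 h): 65·exp(−0.08664·38) = 2.416 mg/L
Dose 4 (430 mg at t=21 h): 430·exp(−0.08664·31) = 29.307 mg/L
Dose 5 (440 mg at t=28 h): 440·exp(−0.08664·24) = 55.000 mg/L
Dose 6 (335 mg at t=35 h): 335·exp(−0.08664·17) = 76.799 mg/L
Dose 7 (55 mg at t=42 h): 55·exp(−0.08664·10) = 23.125 mg/L
Dose 8 (220 mg at t=49 h): 220·exp(−0.08664·3) = 169.643 mg/L
C(52) = 3.259 + 4.053 + 2.416 + 29.307 + 55.000 + 76.799 + 23.125 + 169.643 = 363.602 mg/L

363.602 mg/L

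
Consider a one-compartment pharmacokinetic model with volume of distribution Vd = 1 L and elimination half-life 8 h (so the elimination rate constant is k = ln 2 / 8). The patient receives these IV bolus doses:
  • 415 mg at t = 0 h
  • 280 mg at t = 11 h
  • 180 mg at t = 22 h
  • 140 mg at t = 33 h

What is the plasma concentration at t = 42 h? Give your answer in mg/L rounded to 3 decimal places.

k = ln 2 / 8 = 0.08664 per h
Dose 1 (415 mg at t=0 h): 415·exp(−0.08664·42) = 10.905 mg/L
Dose 2 (280 mg at t=11 h): 280·exp(−0.08664·31) = 19.084 mg/L
Dose 3 (180 mg at t=22 h): 180·exp(−0.08664·20) = 31.820 mg/L
Dose 4 (140 mg at t=33 h): 140·exp(−0.08664·9) = 64.190 mg/L
C(42) = 10.905 + 19.084 + 31.820 + 64.190 = 125.999 mg/L

125.999 mg/L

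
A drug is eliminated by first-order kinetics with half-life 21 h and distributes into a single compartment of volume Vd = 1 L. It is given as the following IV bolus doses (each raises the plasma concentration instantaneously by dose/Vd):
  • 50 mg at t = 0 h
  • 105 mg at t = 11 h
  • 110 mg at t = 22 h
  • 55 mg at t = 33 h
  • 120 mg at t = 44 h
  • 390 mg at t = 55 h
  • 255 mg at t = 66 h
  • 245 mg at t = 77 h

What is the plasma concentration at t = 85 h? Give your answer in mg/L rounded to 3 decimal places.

536.022 mg/L

k = ln 2 / 21 = 0.03301 per h
Dose 1 (50 mg at t=0 h): 50·exp(−0.03301·85) = 3.024 mg/L
Dose 2 (105 mg at t=11 h): 105·exp(−0.03301·74) = 9.129 mg/L
Dose 3 (110 mg at t=22 h): 110·exp(−0.03301·63) = 13.750 mg/L
Dose 4 (55 mg at t=33 h): 55·exp(−0.03301·52) = 9.885 mg/L
Dose 5 (120 mg at t=44 h): 120·exp(−0.03301·41) = 31.007 mg/L
Dose 6 (390 mg at t=55 h): 390·exp(−0.03301·30) = 144.884 mg/L
Dose 7 (255 mg at t=66 h): 255·exp(−0.03301·19) = 136.201 mg/L
Dose 8 (245 mg at t=77 h): 245·exp(−0.03301·8) = 188.143 mg/L
C(85) = 3.024 + 9.129 + 13.750 + 9.885 + 31.007 + 144.884 + 136.201 + 188.143 = 536.022 mg/L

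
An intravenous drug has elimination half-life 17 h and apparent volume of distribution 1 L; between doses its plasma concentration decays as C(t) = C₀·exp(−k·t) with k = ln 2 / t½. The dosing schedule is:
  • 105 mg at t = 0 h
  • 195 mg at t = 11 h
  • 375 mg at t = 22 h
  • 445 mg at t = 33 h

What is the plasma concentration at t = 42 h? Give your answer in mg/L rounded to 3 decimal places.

548.262 mg/L

k = ln 2 / 17 = 0.04077 per h
Dose 1 (105 mg at t=0 h): 105·exp(−0.04077·42) = 18.944 mg/L
Dose 2 (195 mg at t=11 h): 195·exp(−0.04077·31) = 55.093 mg/L
Dose 3 (375 mg at t=22 h): 375·exp(−0.04077·20) = 165.912 mg/L
Dose 4 (445 mg at t=33 h): 445·exp(−0.04077·9) = 308.313 mg/L
C(42) = 18.944 + 55.093 + 165.912 + 308.313 = 548.262 mg/L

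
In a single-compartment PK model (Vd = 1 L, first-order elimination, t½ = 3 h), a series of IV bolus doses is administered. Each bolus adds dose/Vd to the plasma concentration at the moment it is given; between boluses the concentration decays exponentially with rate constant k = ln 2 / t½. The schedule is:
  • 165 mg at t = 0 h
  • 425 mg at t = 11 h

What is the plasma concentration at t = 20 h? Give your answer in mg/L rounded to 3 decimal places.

k = ln 2 / 3 = 0.23105 per h
Dose 1 (165 mg at t=0 h): 165·exp(−0.23105·20) = 1.624 mg/L
Dose 2 (425 mg at t=11 h): 425·exp(−0.23105·9) = 53.125 mg/L
C(20) = 1.624 + 53.125 = 54.749 mg/L

54.749 mg/L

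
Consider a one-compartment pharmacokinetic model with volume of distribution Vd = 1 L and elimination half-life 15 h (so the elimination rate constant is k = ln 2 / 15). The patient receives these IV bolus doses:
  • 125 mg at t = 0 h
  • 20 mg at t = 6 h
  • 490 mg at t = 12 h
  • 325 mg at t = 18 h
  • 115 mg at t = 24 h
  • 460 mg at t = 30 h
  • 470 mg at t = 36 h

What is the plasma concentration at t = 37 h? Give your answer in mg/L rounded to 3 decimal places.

1161.519 mg/L

k = ln 2 / 15 = 0.04621 per h
Dose 1 (125 mg at t=0 h): 125·exp(−0.04621·37) = 22.614 mg/L
Dose 2 (20 mg at t=6 h): 20·exp(−0.04621·31) = 4.774 mg/L
Dose 3 (490 mg at t=12 h): 490·exp(−0.04621·25) = 154.340 mg/L
Dose 4 (325 mg at t=18 h): 325·exp(−0.04621·19) = 135.076 mg/L
Dose 5 (115 mg at t=24 h): 115·exp(−0.04621·13) = 63.067 mg/L
Dose 6 (460 mg at t=30 h): 460·exp(−0.04621·7) = 332.872 mg/L
Dose 7 (470 mg at t=36 h): 470·exp(−0.04621·1) = 448.776 mg/L
C(37) = 22.614 + 4.774 + 154.340 + 135.076 + 63.067 + 332.872 + 448.776 = 1161.519 mg/L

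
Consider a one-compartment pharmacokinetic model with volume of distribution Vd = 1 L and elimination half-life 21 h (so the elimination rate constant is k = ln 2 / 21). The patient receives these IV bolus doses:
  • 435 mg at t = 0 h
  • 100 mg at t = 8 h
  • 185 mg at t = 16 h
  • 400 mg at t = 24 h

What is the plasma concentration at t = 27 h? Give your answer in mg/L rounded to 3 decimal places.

722.798 mg/L

k = ln 2 / 21 = 0.03301 per h
Dose 1 (435 mg at t=0 h): 435·exp(−0.03301·27) = 178.423 mg/L
Dose 2 (100 mg at t=8 h): 100·exp(−0.03301·19) = 53.412 mg/L
Dose 3 (185 mg at t=16 h): 185·exp(−0.03301·11) = 128.674 mg/L
Dose 4 (400 mg at t=24 h): 400·exp(−0.03301·3) = 362.289 mg/L
C(27) = 178.423 + 53.412 + 128.674 + 362.289 = 722.798 mg/L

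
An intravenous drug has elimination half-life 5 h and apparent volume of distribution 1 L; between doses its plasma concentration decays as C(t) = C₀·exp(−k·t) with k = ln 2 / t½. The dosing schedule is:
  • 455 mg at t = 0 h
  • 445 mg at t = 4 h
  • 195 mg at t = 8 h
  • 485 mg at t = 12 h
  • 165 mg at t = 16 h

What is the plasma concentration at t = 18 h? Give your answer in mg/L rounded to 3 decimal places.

k = ln 2 / 5 = 0.13863 per h
Dose 1 (455 mg at t=0 h): 455·exp(−0.13863·18) = 37.524 mg/L
Dose 2 (445 mg at t=4 h): 445·exp(−0.13863·14) = 63.896 mg/L
Dose 3 (195 mg at t=8 h): 195·exp(−0.13863·10) = 48.750 mg/L
Dose 4 (485 mg at t=12 h): 485·exp(−0.13863·6) = 211.109 mg/L
Dose 5 (165 mg at t=16 h): 165·exp(−0.13863·2) = 125.047 mg/L
C(18) = 37.524 + 63.896 + 48.750 + 211.109 + 125.047 = 486.325 mg/L

486.325 mg/L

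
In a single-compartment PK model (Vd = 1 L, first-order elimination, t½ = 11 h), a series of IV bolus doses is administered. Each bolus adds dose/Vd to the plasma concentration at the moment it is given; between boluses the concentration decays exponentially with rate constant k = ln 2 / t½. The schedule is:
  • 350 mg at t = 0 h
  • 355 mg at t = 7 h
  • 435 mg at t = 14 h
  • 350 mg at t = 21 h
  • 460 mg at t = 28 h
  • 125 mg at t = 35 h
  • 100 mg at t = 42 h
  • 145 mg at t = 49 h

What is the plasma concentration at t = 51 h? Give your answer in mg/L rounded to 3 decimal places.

469.507 mg/L

k = ln 2 / 11 = 0.06301 per h
Dose 1 (350 mg at t=0 h): 350·exp(−0.06301·51) = 14.073 mg/L
Dose 2 (355 mg at t=7 h): 355·exp(−0.06301·44) = 22.187 mg/L
Dose 3 (435 mg at t=14 h): 435·exp(−0.06301·37) = 42.260 mg/L
Dose 4 (350 mg at t=21 h): 350·exp(−0.06301·30) = 52.854 mg/L
Dose 5 (460 mg at t=28 h): 460·exp(−0.06301·23) = 107.977 mg/L
Dose 6 (125 mg at t=35 h): 125·exp(−0.06301·16) = 45.609 mg/L
Dose 7 (100 mg at t=42 h): 100·exp(−0.06301·9) = 56.716 mg/L
Dose 8 (145 mg at t=49 h): 145·exp(−0.06301·2) = 127.831 mg/L
C(51) = 14.073 + 22.187 + 42.260 + 52.854 + 107.977 + 45.609 + 56.716 + 127.831 = 469.507 mg/L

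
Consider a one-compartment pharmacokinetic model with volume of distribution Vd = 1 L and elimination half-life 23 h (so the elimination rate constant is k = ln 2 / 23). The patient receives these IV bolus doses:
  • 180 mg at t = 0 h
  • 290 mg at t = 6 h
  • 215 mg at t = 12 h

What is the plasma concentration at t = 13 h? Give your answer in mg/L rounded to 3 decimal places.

k = ln 2 / 23 = 0.03014 per h
Dose 1 (180 mg at t=0 h): 180·exp(−0.03014·13) = 121.654 mg/L
Dose 2 (290 mg at t=6 h): 290·exp(−0.03014·7) = 234.844 mg/L
Dose 3 (215 mg at t=12 h): 215·exp(−0.03014·1) = 208.617 mg/L
C(13) = 121.654 + 234.844 + 208.617 = 565.115 mg/L

565.115 mg/L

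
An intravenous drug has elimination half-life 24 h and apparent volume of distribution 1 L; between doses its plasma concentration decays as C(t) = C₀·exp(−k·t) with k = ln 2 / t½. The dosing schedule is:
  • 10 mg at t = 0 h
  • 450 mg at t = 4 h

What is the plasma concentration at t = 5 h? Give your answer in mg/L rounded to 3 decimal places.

445.845 mg/L

k = ln 2 / 24 = 0.02888 per h
Dose 1 (10 mg at t=0 h): 10·exp(−0.02888·5) = 8.655 mg/L
Dose 2 (450 mg at t=4 h): 450·exp(−0.02888·1) = 437.189 mg/L
C(5) = 8.655 + 437.189 = 445.845 mg/L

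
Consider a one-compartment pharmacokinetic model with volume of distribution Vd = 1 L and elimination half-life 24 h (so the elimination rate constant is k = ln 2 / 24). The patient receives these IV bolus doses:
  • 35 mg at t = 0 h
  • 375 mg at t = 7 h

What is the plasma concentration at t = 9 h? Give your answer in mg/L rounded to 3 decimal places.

k = ln 2 / 24 = 0.02888 per h
Dose 1 (35 mg at t=0 h): 35·exp(−0.02888·9) = 26.989 mg/L
Dose 2 (375 mg at t=7 h): 375·exp(−0.02888·2) = 353.953 mg/L
C(9) = 26.989 + 353.953 = 380.942 mg/L

380.942 mg/L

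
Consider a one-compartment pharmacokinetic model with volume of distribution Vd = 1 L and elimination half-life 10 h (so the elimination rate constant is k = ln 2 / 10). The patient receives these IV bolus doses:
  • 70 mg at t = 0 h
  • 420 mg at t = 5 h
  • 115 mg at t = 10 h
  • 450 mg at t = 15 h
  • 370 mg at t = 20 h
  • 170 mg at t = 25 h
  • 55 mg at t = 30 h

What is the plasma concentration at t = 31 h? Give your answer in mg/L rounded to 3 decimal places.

k = ln 2 / 10 = 0.06931 per h
Dose 1 (70 mg at t=0 h): 70·exp(−0.06931·31) = 8.164 mg/L
Dose 2 (420 mg at t=5 h): 420·exp(−0.06931·26) = 69.274 mg/L
Dose 3 (115 mg at t=10 h): 115·exp(−0.06931·21) = 26.825 mg/L
Dose 4 (450 mg at t=15 h): 450·exp(−0.06931·16) = 148.445 mg/L
Dose 5 (370 mg at t=20 h): 370·exp(−0.06931·11) = 172.611 mg/L
Dose 6 (170 mg at t=25 h): 170·exp(−0.06931·6) = 112.158 mg/L
Dose 7 (55 mg at t=30 h): 55·exp(−0.06931·1) = 51.317 mg/L
C(31) = 8.164 + 69.274 + 26.825 + 148.445 + 172.611 + 112.158 + 51.317 = 588.794 mg/L

588.794 mg/L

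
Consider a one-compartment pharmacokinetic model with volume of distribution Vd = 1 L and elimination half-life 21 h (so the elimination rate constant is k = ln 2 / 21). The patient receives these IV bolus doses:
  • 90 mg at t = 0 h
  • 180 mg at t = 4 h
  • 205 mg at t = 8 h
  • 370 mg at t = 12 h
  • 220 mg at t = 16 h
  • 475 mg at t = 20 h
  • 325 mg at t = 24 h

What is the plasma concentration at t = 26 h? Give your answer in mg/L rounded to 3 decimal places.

k = ln 2 / 21 = 0.03301 per h
Dose 1 (90 mg at t=0 h): 90·exp(−0.03301·26) = 38.154 mg/L
Dose 2 (180 mg at t=4 h): 180·exp(−0.03301·22) = 87.078 mg/L
Dose 3 (205 mg at t=8 h): 205·exp(−0.03301·18) = 113.169 mg/L
Dose 4 (370 mg at t=12 h): 370·exp(−0.03301·14) = 233.085 mg/L
Dose 5 (220 mg at t=16 h): 220·exp(−0.03301·10) = 158.152 mg/L
Dose 6 (475 mg at t=20 h): 475·exp(−0.03301·6) = 389.659 mg/L
Dose 7 (325 mg at t=24 h): 325·exp(−0.03301·2) = 304.238 mg/L
C(26) = 38.154 + 87.078 + 113.169 + 233.085 + 158.152 + 389.659 + 304.238 = 1323.536 mg/L

1323.536 mg/L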